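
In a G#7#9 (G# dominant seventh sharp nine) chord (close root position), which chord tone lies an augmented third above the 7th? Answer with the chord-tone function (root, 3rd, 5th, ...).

9th

The chord tones of G#7#9 are G#–B#–D#–F#–A##.
The 7th is F#. An augmented third above F# is A##.
A## is the chord's 9th.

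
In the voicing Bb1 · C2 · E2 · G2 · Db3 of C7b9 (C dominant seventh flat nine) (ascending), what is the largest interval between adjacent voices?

Adjacent intervals: Bb1→C2 = major second; C2→E2 = major third; E2→G2 = minor third; G2→Db3 = diminished fifth.
The largest is G2 to Db3, a diminished fifth (6 semitones).

diminished fifth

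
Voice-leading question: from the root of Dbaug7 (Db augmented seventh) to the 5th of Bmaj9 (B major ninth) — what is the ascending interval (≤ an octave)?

The root of Dbaug7 (Db augmented seventh) is Db; the 5th of Bmaj9 (B major ninth) is F#.
From Db to F#: 5 semitones over a third = augmented.

augmented third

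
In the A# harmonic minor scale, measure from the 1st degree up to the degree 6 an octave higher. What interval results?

The scale runs A# B# C# D# E# F# G##.
That puts A# below F#.
A# up to F# is 20 semitones, a half step narrower than a major thirteenth, so the interval is minor.

minor thirteenth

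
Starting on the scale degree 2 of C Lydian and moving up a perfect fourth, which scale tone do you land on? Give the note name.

The scale is C D E F# G A B.
The scale degree 2 is D; a perfect fourth above that is G — scale degree 5.

G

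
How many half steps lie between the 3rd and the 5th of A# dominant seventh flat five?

A# dominant seventh flat five is spelled A#, C##, E, G#.
C## to E is a diminished third: 2 semitones.

2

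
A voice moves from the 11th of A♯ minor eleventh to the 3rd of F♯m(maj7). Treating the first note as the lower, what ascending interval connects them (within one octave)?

diminished 5th

The 11th of A♯ minor eleventh is D♯; the 3rd of F♯m(maj7) is A.
D♯ up to A is 6 semitones, a half step narrower than a perfect fifth, so the interval is diminished.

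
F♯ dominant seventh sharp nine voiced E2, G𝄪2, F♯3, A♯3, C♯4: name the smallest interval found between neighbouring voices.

minor 3rd

Adjacent intervals: E2→G𝄪2 = augmented third; G𝄪2→F♯3 = diminished seventh; F♯3→A♯3 = major third; A♯3→C♯4 = minor third.
The smallest is A♯3 to C♯4, a minor third (3 semitones).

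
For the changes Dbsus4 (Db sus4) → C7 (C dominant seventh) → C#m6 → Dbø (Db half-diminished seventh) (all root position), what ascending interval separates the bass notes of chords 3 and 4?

d2

The roots are C# and Db.
From C# to Db: 0 semitones over a second = diminished.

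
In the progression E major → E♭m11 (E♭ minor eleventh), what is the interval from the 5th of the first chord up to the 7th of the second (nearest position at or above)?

E major has B as its 5th, and E♭m11 (E♭ minor eleventh) has D♭ as its 7th.
From B to D♭: 2 semitones over a third = diminished.

diminished third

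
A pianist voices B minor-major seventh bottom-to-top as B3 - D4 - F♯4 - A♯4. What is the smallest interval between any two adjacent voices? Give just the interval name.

minor third

Adjacent intervals: B3→D4 = minor third; D4→F♯4 = major third; F♯4→A♯4 = major third.
The smallest is B3 to D4, a minor third (3 semitones).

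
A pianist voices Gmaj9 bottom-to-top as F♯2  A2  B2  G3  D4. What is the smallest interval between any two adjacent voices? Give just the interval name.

Adjacent intervals: F♯2→A2 = minor third; A2→B2 = major second; B2→G3 = minor sixth; G3→D4 = perfect fifth.
The smallest is A2 to B2, a major second (2 semitones).

M2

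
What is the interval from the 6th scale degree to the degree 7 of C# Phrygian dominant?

C# phrygian dominant: C# D E# F# G# A B.
The 6th scale degree is A and the degree 7 is B.
A up to B spans 2 letter names and 2 semitones — a major second.

major second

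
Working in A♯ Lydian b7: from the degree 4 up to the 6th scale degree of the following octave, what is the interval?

minor tenth

The scale runs A♯ B♯ C𝄪 D𝄪 E♯ F𝄪 G♯.
That puts D𝄪 below F𝄪.
10 letter names make it a tenth; at 15 semitones (a half step narrower than major) the quality is minor.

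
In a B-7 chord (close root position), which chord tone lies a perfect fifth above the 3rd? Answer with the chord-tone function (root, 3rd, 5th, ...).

The chord tones of Bm7 are B-D-F#-A.
The 3rd is D. A perfect fifth above D is A.
A is the chord's 7th.

7th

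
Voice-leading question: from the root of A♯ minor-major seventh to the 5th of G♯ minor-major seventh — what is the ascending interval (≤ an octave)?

The root of A♯ minor-major seventh is A♯; the 5th of G♯ minor-major seventh is D♯.
From A♯ to D♯ is 5 semitones, exactly the perfect fourth.

perfect 4th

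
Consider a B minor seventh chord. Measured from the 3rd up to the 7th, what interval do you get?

perfect 5th

Spelling the chord: B, D, F♯, A.
The 3rd is D and the 7th is A.
Counting 5 letters and 7 half steps from D gives a perfect fifth.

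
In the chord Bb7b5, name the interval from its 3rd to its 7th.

The chord tones of Bb7b5 (Bb dominant seventh flat five) are Bb-D-Fb-Ab.
That puts D below Ab.
5 letter names make it a fifth; at 6 semitones (a half step narrower than perfect) the quality is diminished.

d5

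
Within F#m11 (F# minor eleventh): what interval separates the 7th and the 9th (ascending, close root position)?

F#m11: F#, A, C#, E, G#, B.
7th = E; 9th = G#.
From E to G# is 4 semitones, exactly the major third.

major third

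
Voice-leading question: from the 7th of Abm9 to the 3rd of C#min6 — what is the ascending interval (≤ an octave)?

The 7th of Abm9 is Gb; the 3rd of C#min6 is E.
6 letter names make it a sixth; at 10 semitones (a half step wider than major) the quality is augmented.

augmented 6th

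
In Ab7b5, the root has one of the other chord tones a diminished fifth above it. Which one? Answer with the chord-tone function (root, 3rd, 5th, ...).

Ab7b5 (Ab dominant seventh flat five) is spelled Ab, C, Ebb, Gb.
The root is Ab. A diminished fifth above Ab is Ebb.
Ebb is the chord's 5th.

5th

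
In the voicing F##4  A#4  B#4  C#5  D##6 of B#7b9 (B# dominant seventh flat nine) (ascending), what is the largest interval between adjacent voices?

augmented ninth

Adjacent intervals: F##4→A#4 = minor third; A#4→B#4 = major second; B#4→C#5 = minor second; C#5→D##6 = augmented ninth.
The largest is C#5 to D##6, an augmented ninth (15 semitones).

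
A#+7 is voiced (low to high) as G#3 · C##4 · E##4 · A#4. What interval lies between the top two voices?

Those voices are E##4 and A#4.
4 letter names make it a fourth; at 4 semitones (a half step narrower than perfect) the quality is diminished.

d4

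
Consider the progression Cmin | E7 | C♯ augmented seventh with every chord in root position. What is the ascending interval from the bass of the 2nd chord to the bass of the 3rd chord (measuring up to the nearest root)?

major sixth

The roots are E and C♯.
Counting 6 letters and 9 half steps from E gives a major sixth.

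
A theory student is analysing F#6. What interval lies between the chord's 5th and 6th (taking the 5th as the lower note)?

The chord tones of F#6 are F#–A#–C#–D#.
That puts C# below D#.
From C# to D# is 2 semitones, exactly the major second.

major 2nd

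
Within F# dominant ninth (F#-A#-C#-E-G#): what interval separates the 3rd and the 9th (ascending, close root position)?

The 3rd is A# and the 9th is G#.
7 letter names make it a seventh; at 10 semitones (a half step narrower than major) the quality is minor.

minor 7th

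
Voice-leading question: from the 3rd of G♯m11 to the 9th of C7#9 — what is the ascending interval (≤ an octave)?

The 3rd of G♯m11 is B; the 9th of C7#9 is D♯.
Counting 3 letters and 4 half steps from B gives a major third.

major third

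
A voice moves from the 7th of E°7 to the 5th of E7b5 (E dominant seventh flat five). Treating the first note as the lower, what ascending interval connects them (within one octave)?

major 6th

The 7th of E°7 is Db; the 5th of E7b5 (E dominant seventh flat five) is Bb.
From Db to Bb is 9 semitones, exactly the major sixth.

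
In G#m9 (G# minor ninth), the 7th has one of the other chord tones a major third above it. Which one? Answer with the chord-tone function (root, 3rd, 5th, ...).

Spelling the chord: G#-B-D#-F#-A#.
The 7th is F#. A major third above F# is A#.
A# is the chord's 9th.

9th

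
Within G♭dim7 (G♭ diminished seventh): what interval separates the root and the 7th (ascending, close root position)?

G♭ diminished seventh: G♭-B𝄫-D𝄫-F𝄫.
Root = G♭; 7th = F𝄫.
G♭ up to F𝄫 is 9 semitones, a whole step narrower than a major seventh, so the interval is diminished.

diminished seventh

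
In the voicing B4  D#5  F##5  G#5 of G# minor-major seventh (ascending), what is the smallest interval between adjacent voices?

Adjacent intervals: B4→D#5 = major third; D#5→F##5 = major third; F##5→G#5 = minor second.
The smallest is F##5 to G#5, a minor second (1 semitone).

minor 2nd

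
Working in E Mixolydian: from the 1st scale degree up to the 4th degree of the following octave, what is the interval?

perfect eleventh

The scale runs E F# G# A B C# D.
1st scale degree = E; 4th scale degree (up an octave) = A.
E up to A spans 11 letter names and 17 semitones — a perfect eleventh.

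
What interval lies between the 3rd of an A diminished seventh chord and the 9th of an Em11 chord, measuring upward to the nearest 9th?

A diminished seventh has C as its 3rd, and Em11 has F# as its 9th.
C up to F# is 6 semitones, a half step wider than a perfect fourth, so the interval is augmented.

augmented fourth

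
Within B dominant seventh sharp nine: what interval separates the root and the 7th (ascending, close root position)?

The chord tones of B dominant seventh sharp nine are B–D♯–F♯–A–C𝄪.
The root is B and the 7th is A.
B up to A is 10 semitones, a half step narrower than a major seventh, so the interval is minor.

minor seventh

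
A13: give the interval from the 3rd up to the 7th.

The chord tones of A13 are A–C#–E–G–B–F#.
The 3rd is C# and the 7th is G.
C# up to G is 6 semitones, a half step narrower than a perfect fifth, so the interval is diminished.

d5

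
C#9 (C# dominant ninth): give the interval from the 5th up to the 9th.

Spelling the chord: C#-E#-G#-B-D#.
So we need the interval from G# up to D#.
G# up to D# spans 5 letter names and 7 semitones — a perfect fifth.

perfect 5th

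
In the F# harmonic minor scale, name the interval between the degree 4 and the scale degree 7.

augmented 4th

F# harmonic minor: F# G# A B C# D E#.
The degree 4 is B and the scale degree 7 is E#.
4 letter names make it a fourth; at 6 semitones (a half step wider than perfect) the quality is augmented.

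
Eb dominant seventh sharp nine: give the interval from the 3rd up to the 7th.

diminished fifth

The chord tones of Eb7#9 are Eb–G–Bb–Db–F#.
3rd = G; 7th = Db.
5 letter names make it a fifth; at 6 semitones (a half step narrower than perfect) the quality is diminished.
That tritone between 3rd and 7th is what gives the dominant seventh its pull toward resolution.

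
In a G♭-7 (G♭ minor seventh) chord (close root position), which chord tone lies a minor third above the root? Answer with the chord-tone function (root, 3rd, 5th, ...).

3rd

Spelling the chord: G♭-B𝄫-D♭-F♭.
The root is G♭. A minor third above G♭ is B𝄫.
B𝄫 is the chord's 3rd.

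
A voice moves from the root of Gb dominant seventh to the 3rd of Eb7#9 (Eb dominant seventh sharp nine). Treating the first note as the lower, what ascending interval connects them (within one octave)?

The root of Gb dominant seventh is Gb; the 3rd of Eb7#9 (Eb dominant seventh sharp nine) is G.
1 letter names make it a unison; at 1 semitone (a half step wider than perfect) the quality is augmented.

augmented unison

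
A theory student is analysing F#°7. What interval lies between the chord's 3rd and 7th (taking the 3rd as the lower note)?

diminished 5th

Spelling the chord: F#–A–C–Eb.
That puts A below Eb.
5 letter names make it a fifth; at 6 semitones (a half step narrower than perfect) the quality is diminished.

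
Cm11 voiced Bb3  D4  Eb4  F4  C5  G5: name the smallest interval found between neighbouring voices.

Adjacent intervals: Bb3→D4 = major third; D4→Eb4 = minor second; Eb4→F4 = major second; F4→C5 = perfect fifth; C5→G5 = perfect fifth.
The smallest is D4 to Eb4, a minor second (1 semitone).

minor 2nd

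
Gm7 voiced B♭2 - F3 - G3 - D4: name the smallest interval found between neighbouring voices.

Adjacent intervals: B♭2→F3 = perfect fifth; F3→G3 = major second; G3→D4 = perfect fifth.
The smallest is F3 to G3, a major second (2 semitones).

major second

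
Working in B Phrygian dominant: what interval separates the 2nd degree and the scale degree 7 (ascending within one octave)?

B phrygian dominant: B C D♯ E F♯ G A.
So we need the interval from C up to A.
Counting 6 letters and 9 half steps from C gives a major sixth.

M6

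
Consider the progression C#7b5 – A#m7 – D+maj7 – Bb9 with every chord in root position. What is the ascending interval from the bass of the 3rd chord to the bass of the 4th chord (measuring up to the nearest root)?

The roots are D and Bb.
From D to Bb: 8 semitones over a sixth = minor.

minor sixth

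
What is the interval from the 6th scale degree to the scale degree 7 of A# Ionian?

major second

A# major: A# B# C## D# E# F## G##.
The 6th scale degree is F## and the scale degree 7 is G##.
Counting 2 letters and 2 half steps from F## gives a major second.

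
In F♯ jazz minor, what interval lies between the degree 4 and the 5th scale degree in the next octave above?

Spelling F♯ jazz minor: F♯ G♯ A B C♯ D♯ E♯.
That puts B below C♯.
Counting 9 letters and 14 half steps from B gives a major ninth.

major ninth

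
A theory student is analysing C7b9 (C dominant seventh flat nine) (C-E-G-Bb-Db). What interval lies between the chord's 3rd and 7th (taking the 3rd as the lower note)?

The 3rd is E and the 7th is Bb.
From E to Bb: 6 semitones over a fifth = diminished.

diminished fifth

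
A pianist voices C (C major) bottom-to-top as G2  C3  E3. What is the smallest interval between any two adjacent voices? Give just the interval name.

major 3rd

Adjacent intervals: G2→C3 = perfect fourth; C3→E3 = major third.
The smallest is C3 to E3, a major third (4 semitones).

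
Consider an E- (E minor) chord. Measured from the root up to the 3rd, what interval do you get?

Spelling the chord: E-G-B.
Root = E; 3rd = G.
3 letter names make it a third; at 3 semitones (a half step narrower than major) the quality is minor.

m3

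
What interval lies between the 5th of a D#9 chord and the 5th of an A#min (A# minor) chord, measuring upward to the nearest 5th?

D#9 has A# as its 5th, and A#min (A# minor) has E# as its 5th.
Counting 5 letters and 7 half steps from A# gives a perfect fifth.

perfect 5th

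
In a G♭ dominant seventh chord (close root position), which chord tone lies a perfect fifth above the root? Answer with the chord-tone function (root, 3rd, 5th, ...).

Spelling the chord: G♭, B♭, D♭, F♭.
The root is G♭. A perfect fifth above G♭ is D♭.
D♭ is the chord's 5th.

5th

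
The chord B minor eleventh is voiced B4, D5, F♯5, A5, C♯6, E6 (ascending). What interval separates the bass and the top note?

The outer voices are B4 and E6.
Counting 11 letters and 17 half steps from B gives a perfect eleventh.

perfect eleventh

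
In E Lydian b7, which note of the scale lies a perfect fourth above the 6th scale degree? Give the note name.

The scale is E F♯ G♯ A♯ B C♯ D.
The 6th scale degree is C♯; a perfect fourth above that is F♯ — scale degree 2.

F#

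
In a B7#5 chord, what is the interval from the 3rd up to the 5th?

Spelling the chord: B D♯ F𝄪 A.
That puts D♯ below F𝄪.
From D♯ to F𝄪 is 4 semitones, exactly the major third.

M3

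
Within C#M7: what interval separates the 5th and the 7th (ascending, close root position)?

M3

Spelling the chord: C#–E#–G#–B#.
So we need the interval from G# up to B#.
Counting 3 letters and 4 half steps from G# gives a major third.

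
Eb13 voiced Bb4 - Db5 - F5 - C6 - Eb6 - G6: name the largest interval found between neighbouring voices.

Adjacent intervals: Bb4→Db5 = minor third; Db5→F5 = major third; F5→C6 = perfect fifth; C6→Eb6 = minor third; Eb6→G6 = major third.
The largest is F5 to C6, a perfect fifth (7 semitones).

perfect fifth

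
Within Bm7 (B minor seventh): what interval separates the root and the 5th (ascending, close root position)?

perfect 5th

Bmin7 (B minor seventh) is spelled B-D-F♯-A.
The root is B and the 5th is F♯.
B up to F♯ spans 5 letter names and 7 semitones — a perfect fifth.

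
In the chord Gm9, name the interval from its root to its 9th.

Gmin9: G Bb D F A.
Root = G; 9th = A.
Counting 9 letters and 14 half steps from G gives a major ninth.

major ninth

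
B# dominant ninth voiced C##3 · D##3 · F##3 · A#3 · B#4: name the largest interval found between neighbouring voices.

major 9th

Adjacent intervals: C##3→D##3 = major second; D##3→F##3 = minor third; F##3→A#3 = minor third; A#3→B#4 = major ninth.
The largest is A#3 to B#4, a major ninth (14 semitones).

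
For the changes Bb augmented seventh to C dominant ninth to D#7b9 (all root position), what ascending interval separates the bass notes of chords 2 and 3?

The roots are C and D#.
C up to D# is 3 semitones, a half step wider than a major second, so the interval is augmented.

augmented second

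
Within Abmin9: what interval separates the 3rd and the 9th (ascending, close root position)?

major 7th

Ab minor ninth: Ab Cb Eb Gb Bb.
That puts Cb below Bb.
Cb up to Bb spans 7 letter names and 11 semitones — a major seventh.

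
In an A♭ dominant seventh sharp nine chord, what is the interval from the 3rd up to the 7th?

The chord tones of A♭7#9 (A♭ dominant seventh sharp nine) are A♭, C, E♭, G♭, B.
That puts C below G♭.
C up to G♭ is 6 semitones, a half step narrower than a perfect fifth, so the interval is diminished.
This 3–7 tritone is the characteristic tension at the heart of the dominant sound.

diminished fifth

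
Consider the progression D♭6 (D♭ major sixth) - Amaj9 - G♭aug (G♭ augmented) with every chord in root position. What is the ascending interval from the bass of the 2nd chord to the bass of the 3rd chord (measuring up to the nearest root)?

diminished seventh

The roots are A and G♭.
From A to G♭: 9 semitones over a seventh = diminished.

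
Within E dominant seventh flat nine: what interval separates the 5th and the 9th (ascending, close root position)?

Spelling the chord: E, G#, B, D, F.
5th = B; 9th = F.
From B to F: 6 semitones over a fifth = diminished.

diminished 5th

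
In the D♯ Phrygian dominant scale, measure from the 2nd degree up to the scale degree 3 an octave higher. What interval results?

augmented ninth

Spelling the D♯ Phrygian dominant scale: D♯ E F𝄪 G♯ A♯ B C♯.
So we need the interval from E up to F𝄪.
9 letter names make it a ninth; at 15 semitones (a half step wider than major) the quality is augmented.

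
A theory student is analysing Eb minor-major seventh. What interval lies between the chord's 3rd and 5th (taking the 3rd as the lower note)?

major third

Spelling the chord: Eb Gb Bb D.
That puts Gb below Bb.
Counting 3 letters and 4 half steps from Gb gives a major third.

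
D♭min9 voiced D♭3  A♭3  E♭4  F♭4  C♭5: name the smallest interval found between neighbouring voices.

Adjacent intervals: D♭3→A♭3 = perfect fifth; A♭3→E♭4 = perfect fifth; E♭4→F♭4 = minor second; F♭4→C♭5 = perfect fifth.
The smallest is E♭4 to F♭4, a minor second (1 semitone).

minor second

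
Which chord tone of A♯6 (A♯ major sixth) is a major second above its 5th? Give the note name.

F##

Spelling the chord: A♯, C𝄪, E♯, F𝄪.
The 5th is E♯. A major second above E♯ is F𝄪.
F𝄪 is the chord's 6th.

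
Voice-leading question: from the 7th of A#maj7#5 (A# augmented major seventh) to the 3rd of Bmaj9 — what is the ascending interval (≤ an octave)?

The 7th of A#maj7#5 (A# augmented major seventh) is G##; the 3rd of Bmaj9 is D#.
5 letter names make it a fifth; at 6 semitones (a half step narrower than perfect) the quality is diminished.

diminished fifth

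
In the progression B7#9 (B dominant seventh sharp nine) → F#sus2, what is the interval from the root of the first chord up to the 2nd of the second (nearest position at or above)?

B7#9 (B dominant seventh sharp nine) has B as its root, and F#sus2 has G# as its 2nd.
From B to G# is 9 semitones, exactly the major sixth.

M6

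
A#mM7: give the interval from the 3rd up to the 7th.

augmented fifth

A#mM7: A# C# E# G##.
The 3rd is C# and the 7th is G##.
5 letter names make it a fifth; at 8 semitones (a half step wider than perfect) the quality is augmented.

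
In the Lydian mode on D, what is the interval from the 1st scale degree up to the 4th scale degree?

augmented fourth

Spelling the Lydian mode on D: D E F# G# A B C#.
1st scale degree = D; scale degree 4 = G#.
D up to G# is 6 semitones, a half step wider than a perfect fourth, so the interval is augmented.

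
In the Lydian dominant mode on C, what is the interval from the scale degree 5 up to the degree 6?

The scale runs C D E F♯ G A B♭.
Scale degree 5 = G; 6th scale degree = A.
G up to A spans 2 letter names and 2 semitones — a major second.

major 2nd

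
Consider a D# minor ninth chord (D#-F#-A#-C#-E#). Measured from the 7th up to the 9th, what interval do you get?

M3

The 7th is C# and the 9th is E#.
Counting 3 letters and 4 half steps from C# gives a major third.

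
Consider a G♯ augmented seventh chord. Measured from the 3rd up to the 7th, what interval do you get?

G♯7#5 (G♯ augmented seventh): G♯ B♯ D𝄪 F♯.
That puts B♯ below F♯.
From B♯ to F♯: 6 semitones over a fifth = diminished.
This 3–7 tritone is the characteristic tension at the heart of the dominant sound.

diminished fifth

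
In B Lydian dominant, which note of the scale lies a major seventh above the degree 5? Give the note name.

E#

The scale is B C# D# E# F# G# A.
The degree 5 is F#; a major seventh above that is E# — scale degree 4.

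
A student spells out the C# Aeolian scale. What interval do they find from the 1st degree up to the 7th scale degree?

minor seventh

C# natural minor: C# D# E F# G# A B.
The 1st degree is C# and the degree 7 is B.
7 letter names make it a seventh; at 10 semitones (a half step narrower than major) the quality is minor.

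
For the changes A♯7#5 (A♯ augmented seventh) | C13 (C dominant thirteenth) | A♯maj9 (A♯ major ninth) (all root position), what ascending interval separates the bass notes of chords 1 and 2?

diminished 3rd

The roots are A♯ and C.
3 letter names make it a third; at 2 semitones (a whole step narrower than major) the quality is diminished.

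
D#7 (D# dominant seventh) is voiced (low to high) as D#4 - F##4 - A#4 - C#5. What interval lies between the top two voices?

Those voices are A#4 and C#5.
A# up to C# is 3 semitones, a half step narrower than a major third, so the interval is minor.

minor third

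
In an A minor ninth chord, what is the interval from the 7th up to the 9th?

major 3rd

Amin9 is spelled A-C-E-G-B.
The 7th is G and the 9th is B.
Counting 3 letters and 4 half steps from G gives a major third.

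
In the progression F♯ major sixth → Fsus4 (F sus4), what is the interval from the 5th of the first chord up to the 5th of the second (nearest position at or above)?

diminished octave

F♯ major sixth has C♯ as its 5th, and Fsus4 (F sus4) has C as its 5th.
8 letter names make it an octave; at 11 semitones (a half step narrower than perfect) the quality is diminished.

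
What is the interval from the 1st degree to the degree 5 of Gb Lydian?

Gb lydian: Gb Ab Bb C Db Eb F.
1st degree = Gb; 5th scale degree = Db.
Gb up to Db spans 5 letter names and 7 semitones — a perfect fifth.

perfect fifth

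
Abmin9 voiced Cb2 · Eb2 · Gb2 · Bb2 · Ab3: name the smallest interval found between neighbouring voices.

minor third

Adjacent intervals: Cb2→Eb2 = major third; Eb2→Gb2 = minor third; Gb2→Bb2 = major third; Bb2→Ab3 = minor seventh.
The smallest is Eb2 to Gb2, a minor third (3 semitones).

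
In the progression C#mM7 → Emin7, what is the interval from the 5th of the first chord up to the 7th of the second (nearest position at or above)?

diminished fifth

The 5th of C#mM7 is G#; the 7th of Emin7 is D.
From G# to D: 6 semitones over a fifth = diminished.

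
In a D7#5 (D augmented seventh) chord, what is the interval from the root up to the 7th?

minor seventh

Spelling the chord: D–F#–A#–C.
Root = D; 7th = C.
7 letter names make it a seventh; at 10 semitones (a half step narrower than major) the quality is minor.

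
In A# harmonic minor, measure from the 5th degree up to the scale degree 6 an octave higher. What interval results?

The scale runs A# B# C# D# E# F# G##.
That puts E# below F#.
E# up to F# is 13 semitones, a half step narrower than a major ninth, so the interval is minor.

m9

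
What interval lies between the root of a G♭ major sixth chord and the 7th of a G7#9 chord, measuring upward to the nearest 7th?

major seventh

The root of G♭ major sixth is G♭; the 7th of G7#9 is F.
Counting 7 letters and 11 half steps from G♭ gives a major seventh.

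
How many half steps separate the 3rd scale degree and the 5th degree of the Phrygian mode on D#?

The scale is D# E F# G# A# B C#.
F# up to A# is a major third — 4 semitones.

4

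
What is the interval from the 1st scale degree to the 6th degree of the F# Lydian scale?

major 6th

The scale runs F# G# A# B# C# D# E#.
So we need the interval from F# up to D#.
Counting 6 letters and 9 half steps from F# gives a major sixth.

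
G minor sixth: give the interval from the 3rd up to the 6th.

Spelling the chord: G Bb D E.
That puts Bb below E.
Bb up to E is 6 semitones, a half step wider than a perfect fourth, so the interval is augmented.

augmented fourth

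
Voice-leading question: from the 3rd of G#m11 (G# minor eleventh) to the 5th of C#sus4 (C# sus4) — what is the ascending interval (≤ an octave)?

major sixth

The 3rd of G#m11 (G# minor eleventh) is B; the 5th of C#sus4 (C# sus4) is G#.
B up to G# spans 6 letter names and 9 semitones — a major sixth.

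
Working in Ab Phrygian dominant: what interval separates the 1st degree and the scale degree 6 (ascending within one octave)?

minor 6th

Ab phrygian dominant: Ab Bbb C Db Eb Fb Gb.
The 1st degree is Ab and the 6th scale degree is Fb.
6 letter names make it a sixth; at 8 semitones (a half step narrower than major) the quality is minor.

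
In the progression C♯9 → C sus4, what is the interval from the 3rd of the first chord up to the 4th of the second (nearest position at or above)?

diminished second

The 3rd of C♯9 is E♯; the 4th of C sus4 is F.
2 letter names make it a second; at 0 semitones (a whole step narrower than major) the quality is diminished.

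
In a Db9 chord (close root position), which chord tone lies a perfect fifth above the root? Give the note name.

Ab

Db9: Db F Ab Cb Eb.
The root is Db. A perfect fifth above Db is Ab.
Ab is the chord's 5th.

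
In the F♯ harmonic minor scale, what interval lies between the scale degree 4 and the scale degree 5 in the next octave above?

F♯ harmonic minor: F♯ G♯ A B C♯ D E♯.
The scale degree 4 is B and the 5th degree (up an octave) is C♯.
B up to C♯ spans 9 letter names and 14 semitones — a major ninth.

major ninth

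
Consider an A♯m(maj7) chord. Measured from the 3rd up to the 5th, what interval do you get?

major third

A♯m(maj7) is spelled A♯–C♯–E♯–G𝄪.
The 3rd is C♯ and the 5th is E♯.
From C♯ to E♯ is 4 semitones, exactly the major third.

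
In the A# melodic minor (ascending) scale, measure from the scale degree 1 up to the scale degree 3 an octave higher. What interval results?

minor 10th

A# melodic minor: A# B# C# D# E# F## G##.
The scale degree 1 is A# and the scale degree 3 (up an octave) is C#.
10 letter names make it a tenth; at 15 semitones (a half step narrower than major) the quality is minor.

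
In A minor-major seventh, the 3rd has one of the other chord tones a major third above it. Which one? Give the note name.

Spelling the chord: A, C, E, G#.
The 3rd is C. A major third above C is E.
E is the chord's 5th.

E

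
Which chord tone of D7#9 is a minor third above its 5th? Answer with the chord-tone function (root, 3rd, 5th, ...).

7th

D7#9: D F♯ A C E♯.
The 5th is A. A minor third above A is C.
C is the chord's 7th.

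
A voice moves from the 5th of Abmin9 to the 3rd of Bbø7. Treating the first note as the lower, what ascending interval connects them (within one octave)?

The 5th of Abmin9 is Eb; the 3rd of Bbø7 is Db.
Eb up to Db is 10 semitones, a half step narrower than a major seventh, so the interval is minor.

minor seventh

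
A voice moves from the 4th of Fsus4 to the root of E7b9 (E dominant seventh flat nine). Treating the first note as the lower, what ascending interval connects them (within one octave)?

augmented 4th

The 4th of Fsus4 is Bb; the root of E7b9 (E dominant seventh flat nine) is E.
From Bb to E: 6 semitones over a fourth = augmented.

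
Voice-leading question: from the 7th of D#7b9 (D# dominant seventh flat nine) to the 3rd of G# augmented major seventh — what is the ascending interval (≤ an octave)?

major seventh

The 7th of D#7b9 (D# dominant seventh flat nine) is C#; the 3rd of G# augmented major seventh is B#.
Counting 7 letters and 11 half steps from C# gives a major seventh.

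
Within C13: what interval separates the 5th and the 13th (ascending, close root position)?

major ninth

Spelling the chord: C–E–G–Bb–D–A.
The 5th is G and the 13th is A.
From G to A is 14 semitones, exactly the major ninth.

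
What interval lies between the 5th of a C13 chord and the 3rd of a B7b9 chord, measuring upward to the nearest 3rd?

The 5th of C13 is G; the 3rd of B7b9 is D#.
5 letter names make it a fifth; at 8 semitones (a half step wider than perfect) the quality is augmented.

A5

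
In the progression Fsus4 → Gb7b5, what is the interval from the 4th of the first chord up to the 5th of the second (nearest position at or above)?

The 4th of Fsus4 is Bb; the 5th of Gb7b5 is Dbb.
From Bb to Dbb: 2 semitones over a third = diminished.

diminished third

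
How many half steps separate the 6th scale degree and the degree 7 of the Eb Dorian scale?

1

The scale is Eb F Gb Ab Bb C Db.
C up to Db is a minor second — 1 semitone.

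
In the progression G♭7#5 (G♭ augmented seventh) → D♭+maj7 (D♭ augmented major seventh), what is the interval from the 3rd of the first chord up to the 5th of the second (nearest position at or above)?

M7

G♭7#5 (G♭ augmented seventh) has B♭ as its 3rd, and D♭+maj7 (D♭ augmented major seventh) has A as its 5th.
Counting 7 letters and 11 half steps from B♭ gives a major seventh.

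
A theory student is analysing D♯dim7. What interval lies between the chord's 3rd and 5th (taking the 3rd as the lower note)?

minor 3rd

D♯ diminished seventh: D♯-F♯-A-C.
So we need the interval from F♯ up to A.
From F♯ to A: 3 semitones over a third = minor.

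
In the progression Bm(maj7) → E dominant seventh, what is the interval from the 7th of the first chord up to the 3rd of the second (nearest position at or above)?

The 7th of Bm(maj7) is A♯; the 3rd of E dominant seventh is G♯.
7 letter names make it a seventh; at 10 semitones (a half step narrower than major) the quality is minor.

minor seventh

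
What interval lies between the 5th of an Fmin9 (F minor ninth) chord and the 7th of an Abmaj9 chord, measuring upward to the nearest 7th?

perfect 5th

Fmin9 (F minor ninth) has C as its 5th, and Abmaj9 has G as its 7th.
Counting 5 letters and 7 half steps from C gives a perfect fifth.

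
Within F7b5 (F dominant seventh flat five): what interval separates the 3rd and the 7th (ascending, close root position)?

d5

Spelling the chord: F A Cb Eb.
3rd = A; 7th = Eb.
From A to Eb: 6 semitones over a fifth = diminished.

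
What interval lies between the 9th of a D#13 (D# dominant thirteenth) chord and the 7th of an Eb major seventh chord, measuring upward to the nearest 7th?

D#13 (D# dominant thirteenth) has E# as its 9th, and Eb major seventh has D as its 7th.
E# up to D is 9 semitones, a whole step narrower than a major seventh, so the interval is diminished.

diminished 7th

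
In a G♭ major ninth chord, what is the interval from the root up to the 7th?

major seventh

The chord tones of G♭maj9 are G♭–B♭–D♭–F–A♭.
The root is G♭ and the 7th is F.
G♭ up to F spans 7 letter names and 11 semitones — a major seventh.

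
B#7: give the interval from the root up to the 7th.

minor seventh

Spelling the chord: B#–D##–F##–A#.
Root = B#; 7th = A#.
B# up to A# is 10 semitones, a half step narrower than a major seventh, so the interval is minor.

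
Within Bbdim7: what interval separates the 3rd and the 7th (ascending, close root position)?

d5

Bb°7 (Bb diminished seventh) is spelled Bb, Db, Fb, Abb.
3rd = Db; 7th = Abb.
From Db to Abb: 6 semitones over a fifth = diminished.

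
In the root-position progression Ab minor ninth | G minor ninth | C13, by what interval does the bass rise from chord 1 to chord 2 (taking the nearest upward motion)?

The roots are Ab and G.
From Ab to G is 11 semitones, exactly the major seventh.

major 7th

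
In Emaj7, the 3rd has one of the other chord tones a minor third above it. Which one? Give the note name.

B

EΔ7 (E major seventh) is spelled E–G#–B–D#.
The 3rd is G#. A minor third above G# is B.
B is the chord's 5th.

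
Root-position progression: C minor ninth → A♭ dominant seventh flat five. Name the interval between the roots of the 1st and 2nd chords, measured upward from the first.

The roots are C and A♭.
C up to A♭ is 8 semitones, a half step narrower than a major sixth, so the interval is minor.

minor sixth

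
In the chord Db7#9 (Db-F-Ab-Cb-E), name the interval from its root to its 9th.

So we need the interval from Db up to E.
Db up to E is 15 semitones, a half step wider than a major ninth, so the interval is augmented.

augmented ninth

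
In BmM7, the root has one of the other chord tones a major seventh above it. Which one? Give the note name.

The chord tones of Bm(maj7) are B, D, F#, A#.
The root is B. A major seventh above B is A#.
A# is the chord's 7th.

A#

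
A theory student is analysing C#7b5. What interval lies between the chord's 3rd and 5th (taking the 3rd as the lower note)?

diminished third

The chord tones of C#7b5 are C#, E#, G, B.
That puts E# below G.
E# up to G is 2 semitones, a whole step narrower than a major third, so the interval is diminished.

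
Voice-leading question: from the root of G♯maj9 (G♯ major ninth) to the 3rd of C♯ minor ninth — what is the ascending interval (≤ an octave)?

The root of G♯maj9 (G♯ major ninth) is G♯; the 3rd of C♯ minor ninth is E.
6 letter names make it a sixth; at 8 semitones (a half step narrower than major) the quality is minor.

minor sixth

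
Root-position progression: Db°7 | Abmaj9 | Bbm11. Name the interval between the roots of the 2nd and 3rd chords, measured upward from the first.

major second

The roots are Ab and Bb.
From Ab to Bb is 2 semitones, exactly the major second.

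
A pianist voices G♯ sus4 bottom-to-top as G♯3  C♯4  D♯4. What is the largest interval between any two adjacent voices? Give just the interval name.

Adjacent intervals: G♯3→C♯4 = perfect fourth; C♯4→D♯4 = major second.
The largest is G♯3 to C♯4, a perfect fourth (5 semitones).

perfect fourth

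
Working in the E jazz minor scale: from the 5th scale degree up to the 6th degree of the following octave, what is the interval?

The scale runs E F# G A B C# D#.
The 5th scale degree is B and the 6th degree (up an octave) is C#.
From B to C# is 14 semitones, exactly the major ninth.

major ninth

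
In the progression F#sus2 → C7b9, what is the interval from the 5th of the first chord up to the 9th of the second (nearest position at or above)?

diminished second

The 5th of F#sus2 is C#; the 9th of C7b9 is Db.
C# up to Db is 0 semitones, a whole step narrower than a major second, so the interval is diminished.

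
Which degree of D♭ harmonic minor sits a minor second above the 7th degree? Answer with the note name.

Db

The scale is D♭ E♭ F♭ G♭ A♭ B𝄫 C.
The 7th degree is C; a minor second above that is D♭ — scale degree 1.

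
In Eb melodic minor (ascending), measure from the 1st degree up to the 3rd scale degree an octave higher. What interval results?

Spelling Eb melodic minor (ascending): Eb F Gb Ab Bb C D.
That puts Eb below Gb.
From Eb to Gb: 15 semitones over a tenth = minor.

m10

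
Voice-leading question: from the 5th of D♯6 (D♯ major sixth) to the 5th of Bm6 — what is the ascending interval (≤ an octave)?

minor sixth

The 5th of D♯6 (D♯ major sixth) is A♯; the 5th of Bm6 is F♯.
A♯ up to F♯ is 8 semitones, a half step narrower than a major sixth, so the interval is minor.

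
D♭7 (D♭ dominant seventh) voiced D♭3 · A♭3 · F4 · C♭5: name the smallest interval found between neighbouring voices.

diminished 5th

Adjacent intervals: D♭3→A♭3 = perfect fifth; A♭3→F4 = major sixth; F4→C♭5 = diminished fifth.
The smallest is F4 to C♭5, a diminished fifth (6 semitones).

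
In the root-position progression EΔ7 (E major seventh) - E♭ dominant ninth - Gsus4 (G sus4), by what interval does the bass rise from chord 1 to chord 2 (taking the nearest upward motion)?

The roots are E and E♭.
From E to E♭: 11 semitones over an octave = diminished.

diminished octave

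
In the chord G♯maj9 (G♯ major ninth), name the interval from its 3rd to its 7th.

G♯ major ninth: G♯-B♯-D♯-F𝄪-A♯.
That puts B♯ below F𝄪.
B♯ up to F𝄪 spans 5 letter names and 7 semitones — a perfect fifth.

perfect fifth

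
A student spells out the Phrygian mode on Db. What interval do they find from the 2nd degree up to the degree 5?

augmented fourth

Spelling the Phrygian mode on Db: Db Ebb Fb Gb Ab Bbb Cb.
The 2nd degree is Ebb and the 5th scale degree is Ab.
4 letter names make it a fourth; at 6 semitones (a half step wider than perfect) the quality is augmented.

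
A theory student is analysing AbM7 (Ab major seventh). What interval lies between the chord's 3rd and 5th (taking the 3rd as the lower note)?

Ab major seventh: Ab–C–Eb–G.
The 3rd is C and the 5th is Eb.
C up to Eb is 3 semitones, a half step narrower than a major third, so the interval is minor.

minor third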